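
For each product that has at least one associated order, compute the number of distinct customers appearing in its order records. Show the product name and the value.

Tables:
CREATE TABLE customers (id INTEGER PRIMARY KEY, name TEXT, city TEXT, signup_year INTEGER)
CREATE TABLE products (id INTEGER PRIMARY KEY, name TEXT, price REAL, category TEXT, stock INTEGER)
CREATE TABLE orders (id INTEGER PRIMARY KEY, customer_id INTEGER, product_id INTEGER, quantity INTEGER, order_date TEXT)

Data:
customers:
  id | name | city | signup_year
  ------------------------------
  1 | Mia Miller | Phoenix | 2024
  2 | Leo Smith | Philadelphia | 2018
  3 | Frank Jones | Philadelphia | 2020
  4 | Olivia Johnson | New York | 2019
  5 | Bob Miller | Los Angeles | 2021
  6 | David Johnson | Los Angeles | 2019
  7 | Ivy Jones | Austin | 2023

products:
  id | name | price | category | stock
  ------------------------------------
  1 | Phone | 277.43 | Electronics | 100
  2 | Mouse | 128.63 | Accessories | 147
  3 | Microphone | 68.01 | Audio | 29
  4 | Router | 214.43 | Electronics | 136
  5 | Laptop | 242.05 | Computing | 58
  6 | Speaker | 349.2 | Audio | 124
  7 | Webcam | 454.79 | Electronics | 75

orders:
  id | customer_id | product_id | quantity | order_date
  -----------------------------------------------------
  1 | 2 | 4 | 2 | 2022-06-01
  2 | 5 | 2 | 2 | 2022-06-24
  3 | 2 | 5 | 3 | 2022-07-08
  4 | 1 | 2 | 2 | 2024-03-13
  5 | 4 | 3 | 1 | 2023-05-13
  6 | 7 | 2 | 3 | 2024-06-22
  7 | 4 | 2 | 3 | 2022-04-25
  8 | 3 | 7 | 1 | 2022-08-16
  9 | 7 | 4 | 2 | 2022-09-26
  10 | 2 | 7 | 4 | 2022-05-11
SELECT p.name, COUNT(DISTINCT c.customer_id) AS distinct_customer_count FROM orders c JOIN products p ON c.product_id = p.id GROUP BY p.id, p.name

Execution result:
name | distinct_customer_count
Mouse | 4
Microphone | 1
Router | 2
Laptop | 1
Webcam | 2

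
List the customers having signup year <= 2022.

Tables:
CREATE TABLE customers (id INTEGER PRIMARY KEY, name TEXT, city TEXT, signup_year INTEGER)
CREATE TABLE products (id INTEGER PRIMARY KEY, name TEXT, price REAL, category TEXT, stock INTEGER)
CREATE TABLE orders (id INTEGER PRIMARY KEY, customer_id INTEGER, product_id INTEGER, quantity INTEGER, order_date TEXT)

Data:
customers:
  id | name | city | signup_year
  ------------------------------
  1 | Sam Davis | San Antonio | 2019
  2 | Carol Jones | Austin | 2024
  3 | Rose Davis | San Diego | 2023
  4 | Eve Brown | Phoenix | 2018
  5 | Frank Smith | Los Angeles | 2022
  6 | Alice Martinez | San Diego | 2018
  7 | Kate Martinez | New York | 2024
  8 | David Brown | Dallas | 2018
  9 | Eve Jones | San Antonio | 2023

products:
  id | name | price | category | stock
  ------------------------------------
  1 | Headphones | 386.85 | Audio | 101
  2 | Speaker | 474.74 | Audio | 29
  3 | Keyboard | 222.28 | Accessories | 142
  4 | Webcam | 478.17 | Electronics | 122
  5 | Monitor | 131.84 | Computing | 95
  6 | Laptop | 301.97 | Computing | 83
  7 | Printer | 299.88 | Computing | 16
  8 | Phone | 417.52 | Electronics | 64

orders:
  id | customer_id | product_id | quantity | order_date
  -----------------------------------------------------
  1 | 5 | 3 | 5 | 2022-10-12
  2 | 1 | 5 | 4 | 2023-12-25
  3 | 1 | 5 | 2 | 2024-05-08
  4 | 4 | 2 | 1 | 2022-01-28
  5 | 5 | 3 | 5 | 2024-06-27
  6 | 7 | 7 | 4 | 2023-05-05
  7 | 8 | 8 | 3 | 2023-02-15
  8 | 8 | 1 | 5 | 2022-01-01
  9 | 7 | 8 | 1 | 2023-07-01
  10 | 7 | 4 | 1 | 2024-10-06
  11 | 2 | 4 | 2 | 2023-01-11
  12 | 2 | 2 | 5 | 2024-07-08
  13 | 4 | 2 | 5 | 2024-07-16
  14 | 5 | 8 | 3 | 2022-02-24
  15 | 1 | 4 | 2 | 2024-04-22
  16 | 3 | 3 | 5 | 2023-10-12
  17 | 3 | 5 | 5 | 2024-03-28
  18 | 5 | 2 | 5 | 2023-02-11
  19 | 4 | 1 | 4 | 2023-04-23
SELECT name, signup_year FROM customers WHERE signup_year <= 2022

Execution result:
name | signup_year
Sam Davis | 2019
Eve Brown | 2018
Frank Smith | 2022
Alice Martinez | 2018
David Brown | 2018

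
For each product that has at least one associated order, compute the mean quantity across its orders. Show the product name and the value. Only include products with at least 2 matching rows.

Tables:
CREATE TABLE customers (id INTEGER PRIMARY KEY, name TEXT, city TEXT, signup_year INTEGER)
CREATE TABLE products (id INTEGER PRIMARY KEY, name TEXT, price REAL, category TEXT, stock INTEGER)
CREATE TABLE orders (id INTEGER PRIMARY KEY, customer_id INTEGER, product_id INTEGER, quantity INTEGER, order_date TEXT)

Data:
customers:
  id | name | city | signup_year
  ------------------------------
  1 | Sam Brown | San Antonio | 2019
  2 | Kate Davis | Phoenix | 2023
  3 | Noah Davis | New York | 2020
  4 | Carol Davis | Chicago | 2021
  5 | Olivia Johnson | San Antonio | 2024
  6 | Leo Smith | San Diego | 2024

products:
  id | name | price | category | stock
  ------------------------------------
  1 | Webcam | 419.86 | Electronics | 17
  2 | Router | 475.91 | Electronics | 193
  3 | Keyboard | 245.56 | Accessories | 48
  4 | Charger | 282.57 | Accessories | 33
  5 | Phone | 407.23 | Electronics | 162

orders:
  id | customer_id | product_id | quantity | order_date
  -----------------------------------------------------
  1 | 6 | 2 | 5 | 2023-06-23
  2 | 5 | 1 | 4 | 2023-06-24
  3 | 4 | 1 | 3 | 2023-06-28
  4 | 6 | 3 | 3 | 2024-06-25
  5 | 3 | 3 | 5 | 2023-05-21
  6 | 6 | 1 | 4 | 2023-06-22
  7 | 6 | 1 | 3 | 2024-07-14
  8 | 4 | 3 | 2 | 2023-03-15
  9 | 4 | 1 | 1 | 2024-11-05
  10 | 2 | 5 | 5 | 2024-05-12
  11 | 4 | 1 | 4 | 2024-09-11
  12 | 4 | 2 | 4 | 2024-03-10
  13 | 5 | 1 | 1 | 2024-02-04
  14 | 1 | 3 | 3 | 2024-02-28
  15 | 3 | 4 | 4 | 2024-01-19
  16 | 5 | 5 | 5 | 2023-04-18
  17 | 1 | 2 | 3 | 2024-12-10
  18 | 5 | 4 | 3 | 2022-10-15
SELECT p.name, AVG(c.quantity) AS avg_quantity FROM orders c JOIN products p ON c.product_id = p.id GROUP BY p.id, p.name HAVING COUNT(*) >= 2

Execution result:
name | avg_quantity
Webcam | 2.86
Router | 4.00
Keyboard | 3.25
Charger | 3.50
Phone | 5.00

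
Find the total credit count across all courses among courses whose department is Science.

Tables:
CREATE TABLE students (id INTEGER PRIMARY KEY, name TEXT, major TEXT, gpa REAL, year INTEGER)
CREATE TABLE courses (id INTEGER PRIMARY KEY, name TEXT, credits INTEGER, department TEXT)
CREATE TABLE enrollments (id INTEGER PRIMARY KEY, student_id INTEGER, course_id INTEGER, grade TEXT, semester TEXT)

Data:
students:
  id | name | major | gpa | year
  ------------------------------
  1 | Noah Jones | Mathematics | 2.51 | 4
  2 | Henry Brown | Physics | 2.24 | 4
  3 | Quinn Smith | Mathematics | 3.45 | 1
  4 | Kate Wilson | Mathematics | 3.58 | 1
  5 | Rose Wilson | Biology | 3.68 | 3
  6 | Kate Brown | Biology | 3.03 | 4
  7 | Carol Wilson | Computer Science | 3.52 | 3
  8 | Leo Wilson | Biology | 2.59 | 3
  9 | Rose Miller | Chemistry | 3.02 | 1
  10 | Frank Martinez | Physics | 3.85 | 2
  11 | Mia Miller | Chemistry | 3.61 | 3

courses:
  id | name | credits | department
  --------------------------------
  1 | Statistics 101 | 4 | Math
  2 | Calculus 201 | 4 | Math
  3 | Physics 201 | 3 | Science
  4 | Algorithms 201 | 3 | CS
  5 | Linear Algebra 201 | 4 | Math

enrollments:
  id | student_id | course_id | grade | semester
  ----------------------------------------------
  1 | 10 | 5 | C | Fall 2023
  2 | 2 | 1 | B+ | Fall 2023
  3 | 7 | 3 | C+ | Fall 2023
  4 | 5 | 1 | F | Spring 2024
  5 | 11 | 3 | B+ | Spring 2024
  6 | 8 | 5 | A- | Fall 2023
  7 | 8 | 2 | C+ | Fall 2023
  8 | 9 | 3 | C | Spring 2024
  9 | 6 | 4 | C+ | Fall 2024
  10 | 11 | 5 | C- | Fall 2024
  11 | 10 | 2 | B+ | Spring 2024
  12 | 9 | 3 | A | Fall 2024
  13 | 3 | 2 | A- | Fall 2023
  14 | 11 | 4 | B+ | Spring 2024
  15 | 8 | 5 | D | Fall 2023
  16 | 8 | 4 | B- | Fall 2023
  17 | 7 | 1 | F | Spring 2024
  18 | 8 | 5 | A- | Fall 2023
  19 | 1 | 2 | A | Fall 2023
SELECT SUM(credits) FROM courses WHERE department = 'Science'

Execution result:
3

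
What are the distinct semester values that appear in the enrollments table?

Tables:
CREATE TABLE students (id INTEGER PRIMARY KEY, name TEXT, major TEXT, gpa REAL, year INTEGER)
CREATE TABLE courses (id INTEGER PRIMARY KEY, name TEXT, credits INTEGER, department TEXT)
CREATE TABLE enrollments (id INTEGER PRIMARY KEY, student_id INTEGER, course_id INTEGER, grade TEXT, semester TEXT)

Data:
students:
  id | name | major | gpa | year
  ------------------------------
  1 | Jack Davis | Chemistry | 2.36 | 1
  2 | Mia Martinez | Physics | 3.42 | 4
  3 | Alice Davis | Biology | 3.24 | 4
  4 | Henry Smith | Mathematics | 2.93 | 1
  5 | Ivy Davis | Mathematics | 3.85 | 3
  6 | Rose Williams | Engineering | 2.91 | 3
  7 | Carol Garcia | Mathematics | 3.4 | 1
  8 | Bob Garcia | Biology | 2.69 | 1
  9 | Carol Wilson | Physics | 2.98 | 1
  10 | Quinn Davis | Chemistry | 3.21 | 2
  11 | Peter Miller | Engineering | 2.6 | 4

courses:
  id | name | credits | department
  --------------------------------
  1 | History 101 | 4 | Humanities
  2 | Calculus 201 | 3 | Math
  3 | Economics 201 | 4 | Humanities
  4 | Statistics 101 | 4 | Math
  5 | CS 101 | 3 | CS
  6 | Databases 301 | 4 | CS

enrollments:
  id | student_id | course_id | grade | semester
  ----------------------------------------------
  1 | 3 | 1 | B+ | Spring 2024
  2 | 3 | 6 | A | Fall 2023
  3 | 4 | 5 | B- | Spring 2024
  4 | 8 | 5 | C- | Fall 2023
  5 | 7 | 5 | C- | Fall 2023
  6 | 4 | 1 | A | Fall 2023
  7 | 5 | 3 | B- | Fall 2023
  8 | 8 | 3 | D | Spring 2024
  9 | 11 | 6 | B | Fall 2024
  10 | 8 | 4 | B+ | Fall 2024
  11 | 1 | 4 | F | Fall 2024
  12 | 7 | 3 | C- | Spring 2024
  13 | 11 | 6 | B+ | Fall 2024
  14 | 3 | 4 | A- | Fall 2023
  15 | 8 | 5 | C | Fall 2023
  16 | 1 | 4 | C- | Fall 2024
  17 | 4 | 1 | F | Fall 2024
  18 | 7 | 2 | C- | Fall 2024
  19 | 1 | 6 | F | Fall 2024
SELECT DISTINCT semester FROM enrollments

Execution result:
semester
Spring 2024
Fall 2023
Fall 2024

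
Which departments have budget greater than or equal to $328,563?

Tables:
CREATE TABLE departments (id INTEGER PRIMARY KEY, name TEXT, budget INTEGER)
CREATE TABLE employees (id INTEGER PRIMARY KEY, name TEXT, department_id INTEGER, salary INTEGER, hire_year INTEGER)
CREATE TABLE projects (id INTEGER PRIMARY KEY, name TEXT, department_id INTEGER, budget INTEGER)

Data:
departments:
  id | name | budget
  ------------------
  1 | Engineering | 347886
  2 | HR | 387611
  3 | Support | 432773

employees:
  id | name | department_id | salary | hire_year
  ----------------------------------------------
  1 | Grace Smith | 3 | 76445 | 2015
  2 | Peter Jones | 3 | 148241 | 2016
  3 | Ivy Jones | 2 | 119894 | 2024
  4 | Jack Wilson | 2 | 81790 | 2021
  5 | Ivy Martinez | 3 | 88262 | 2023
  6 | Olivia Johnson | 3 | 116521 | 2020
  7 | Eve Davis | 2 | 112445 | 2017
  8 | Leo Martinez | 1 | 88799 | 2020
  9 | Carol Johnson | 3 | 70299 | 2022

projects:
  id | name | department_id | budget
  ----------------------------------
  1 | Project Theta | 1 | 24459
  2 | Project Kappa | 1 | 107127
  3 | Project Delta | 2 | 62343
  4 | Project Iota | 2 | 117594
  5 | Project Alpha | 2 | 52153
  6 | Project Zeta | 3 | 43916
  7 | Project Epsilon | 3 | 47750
SELECT name, budget FROM departments WHERE budget >= 328563

Execution result:
name | budget
Engineering | 347886
HR | 387611
Support | 432773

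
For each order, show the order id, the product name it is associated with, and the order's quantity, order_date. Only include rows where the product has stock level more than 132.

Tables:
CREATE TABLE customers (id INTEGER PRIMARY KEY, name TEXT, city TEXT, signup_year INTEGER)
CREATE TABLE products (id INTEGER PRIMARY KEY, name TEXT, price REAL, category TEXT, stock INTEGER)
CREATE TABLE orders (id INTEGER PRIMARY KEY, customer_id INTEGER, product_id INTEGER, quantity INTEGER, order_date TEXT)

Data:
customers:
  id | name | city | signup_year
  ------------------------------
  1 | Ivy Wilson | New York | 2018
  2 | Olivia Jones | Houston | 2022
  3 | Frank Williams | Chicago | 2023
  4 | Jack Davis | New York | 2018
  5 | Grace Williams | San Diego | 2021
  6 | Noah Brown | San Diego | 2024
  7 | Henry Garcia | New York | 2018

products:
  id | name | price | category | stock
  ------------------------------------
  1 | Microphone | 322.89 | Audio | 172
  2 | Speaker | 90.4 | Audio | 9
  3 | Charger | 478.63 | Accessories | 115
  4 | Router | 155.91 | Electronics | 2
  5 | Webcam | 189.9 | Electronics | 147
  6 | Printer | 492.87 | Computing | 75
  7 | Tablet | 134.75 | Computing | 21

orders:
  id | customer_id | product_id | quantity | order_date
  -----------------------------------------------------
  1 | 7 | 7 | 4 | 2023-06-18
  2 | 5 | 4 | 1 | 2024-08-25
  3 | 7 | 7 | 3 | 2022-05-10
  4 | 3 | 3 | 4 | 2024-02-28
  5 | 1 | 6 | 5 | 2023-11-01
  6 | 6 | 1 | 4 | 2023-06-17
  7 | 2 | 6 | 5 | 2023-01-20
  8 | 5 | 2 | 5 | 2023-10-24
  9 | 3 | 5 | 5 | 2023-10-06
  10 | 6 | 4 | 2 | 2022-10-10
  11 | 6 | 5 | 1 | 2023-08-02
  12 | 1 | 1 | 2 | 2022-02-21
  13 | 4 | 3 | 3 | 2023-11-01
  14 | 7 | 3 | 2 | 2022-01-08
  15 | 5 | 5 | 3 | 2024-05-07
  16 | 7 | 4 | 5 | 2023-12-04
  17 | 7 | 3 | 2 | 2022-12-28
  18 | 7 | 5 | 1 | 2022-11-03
SELECT c.id, p.name AS product, c.quantity, c.order_date FROM orders c JOIN products p ON c.product_id = p.id WHERE p.stock > 132

Execution result:
id | product | quantity | order_date
6 | Microphone | 4 | 2023-06-17
9 | Webcam | 5 | 2023-10-06
11 | Webcam | 1 | 2023-08-02
12 | Microphone | 2 | 2022-02-21
15 | Webcam | 3 | 2024-05-07
18 | Webcam | 1 | 2022-11-03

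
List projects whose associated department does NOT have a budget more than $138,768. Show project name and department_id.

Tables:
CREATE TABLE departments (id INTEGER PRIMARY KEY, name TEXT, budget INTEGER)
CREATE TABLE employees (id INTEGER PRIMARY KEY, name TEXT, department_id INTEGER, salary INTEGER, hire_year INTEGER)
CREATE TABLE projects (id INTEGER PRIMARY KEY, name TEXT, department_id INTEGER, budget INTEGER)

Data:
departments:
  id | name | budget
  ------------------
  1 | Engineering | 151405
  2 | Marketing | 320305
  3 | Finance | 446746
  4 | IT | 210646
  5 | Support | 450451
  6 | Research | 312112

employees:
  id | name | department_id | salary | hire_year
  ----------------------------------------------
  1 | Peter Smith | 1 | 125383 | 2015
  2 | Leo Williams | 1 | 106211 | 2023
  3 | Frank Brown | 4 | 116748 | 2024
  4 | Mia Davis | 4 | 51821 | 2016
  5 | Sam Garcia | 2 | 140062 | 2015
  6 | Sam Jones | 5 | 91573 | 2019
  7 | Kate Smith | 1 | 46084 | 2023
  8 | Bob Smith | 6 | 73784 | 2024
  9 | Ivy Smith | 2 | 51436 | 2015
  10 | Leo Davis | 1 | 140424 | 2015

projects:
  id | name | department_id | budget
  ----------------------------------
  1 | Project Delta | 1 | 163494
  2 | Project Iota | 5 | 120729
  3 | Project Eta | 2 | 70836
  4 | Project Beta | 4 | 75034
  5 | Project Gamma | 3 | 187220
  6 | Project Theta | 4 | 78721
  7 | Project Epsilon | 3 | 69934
SELECT name, department_id FROM projects WHERE department_id NOT IN (SELECT id FROM departments WHERE budget > 138768)

Execution result:
(no rows)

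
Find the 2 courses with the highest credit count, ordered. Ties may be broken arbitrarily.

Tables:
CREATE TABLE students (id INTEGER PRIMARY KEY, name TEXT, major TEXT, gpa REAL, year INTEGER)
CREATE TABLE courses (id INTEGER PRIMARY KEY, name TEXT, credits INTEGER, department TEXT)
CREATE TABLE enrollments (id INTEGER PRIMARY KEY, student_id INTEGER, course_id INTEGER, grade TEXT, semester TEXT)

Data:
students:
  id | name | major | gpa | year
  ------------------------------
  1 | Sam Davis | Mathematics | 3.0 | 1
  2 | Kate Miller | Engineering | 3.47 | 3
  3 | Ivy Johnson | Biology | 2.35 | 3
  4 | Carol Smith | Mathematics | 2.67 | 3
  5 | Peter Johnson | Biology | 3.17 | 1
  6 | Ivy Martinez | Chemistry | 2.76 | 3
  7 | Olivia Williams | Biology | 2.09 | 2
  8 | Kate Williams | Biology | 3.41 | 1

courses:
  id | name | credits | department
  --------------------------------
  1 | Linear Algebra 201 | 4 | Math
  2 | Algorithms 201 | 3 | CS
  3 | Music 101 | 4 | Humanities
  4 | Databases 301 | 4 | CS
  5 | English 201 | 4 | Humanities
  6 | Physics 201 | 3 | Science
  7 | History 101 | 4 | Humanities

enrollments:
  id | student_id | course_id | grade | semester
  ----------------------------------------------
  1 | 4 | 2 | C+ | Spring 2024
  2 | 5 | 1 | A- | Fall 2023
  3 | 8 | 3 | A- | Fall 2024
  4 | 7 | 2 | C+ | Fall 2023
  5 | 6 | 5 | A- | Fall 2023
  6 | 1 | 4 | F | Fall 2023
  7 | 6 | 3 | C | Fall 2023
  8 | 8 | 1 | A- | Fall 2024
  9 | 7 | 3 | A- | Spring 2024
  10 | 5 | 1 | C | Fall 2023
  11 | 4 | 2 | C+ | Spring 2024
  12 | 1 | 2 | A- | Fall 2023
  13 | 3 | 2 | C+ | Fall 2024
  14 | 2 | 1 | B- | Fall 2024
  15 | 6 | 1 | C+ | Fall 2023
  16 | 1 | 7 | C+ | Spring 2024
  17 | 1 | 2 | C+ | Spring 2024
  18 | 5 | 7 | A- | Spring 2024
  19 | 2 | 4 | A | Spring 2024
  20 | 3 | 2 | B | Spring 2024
SELECT name, credits FROM courses ORDER BY credits DESC LIMIT 2

Execution result:
name | credits
Linear Algebra 201 | 4
Music 101 | 4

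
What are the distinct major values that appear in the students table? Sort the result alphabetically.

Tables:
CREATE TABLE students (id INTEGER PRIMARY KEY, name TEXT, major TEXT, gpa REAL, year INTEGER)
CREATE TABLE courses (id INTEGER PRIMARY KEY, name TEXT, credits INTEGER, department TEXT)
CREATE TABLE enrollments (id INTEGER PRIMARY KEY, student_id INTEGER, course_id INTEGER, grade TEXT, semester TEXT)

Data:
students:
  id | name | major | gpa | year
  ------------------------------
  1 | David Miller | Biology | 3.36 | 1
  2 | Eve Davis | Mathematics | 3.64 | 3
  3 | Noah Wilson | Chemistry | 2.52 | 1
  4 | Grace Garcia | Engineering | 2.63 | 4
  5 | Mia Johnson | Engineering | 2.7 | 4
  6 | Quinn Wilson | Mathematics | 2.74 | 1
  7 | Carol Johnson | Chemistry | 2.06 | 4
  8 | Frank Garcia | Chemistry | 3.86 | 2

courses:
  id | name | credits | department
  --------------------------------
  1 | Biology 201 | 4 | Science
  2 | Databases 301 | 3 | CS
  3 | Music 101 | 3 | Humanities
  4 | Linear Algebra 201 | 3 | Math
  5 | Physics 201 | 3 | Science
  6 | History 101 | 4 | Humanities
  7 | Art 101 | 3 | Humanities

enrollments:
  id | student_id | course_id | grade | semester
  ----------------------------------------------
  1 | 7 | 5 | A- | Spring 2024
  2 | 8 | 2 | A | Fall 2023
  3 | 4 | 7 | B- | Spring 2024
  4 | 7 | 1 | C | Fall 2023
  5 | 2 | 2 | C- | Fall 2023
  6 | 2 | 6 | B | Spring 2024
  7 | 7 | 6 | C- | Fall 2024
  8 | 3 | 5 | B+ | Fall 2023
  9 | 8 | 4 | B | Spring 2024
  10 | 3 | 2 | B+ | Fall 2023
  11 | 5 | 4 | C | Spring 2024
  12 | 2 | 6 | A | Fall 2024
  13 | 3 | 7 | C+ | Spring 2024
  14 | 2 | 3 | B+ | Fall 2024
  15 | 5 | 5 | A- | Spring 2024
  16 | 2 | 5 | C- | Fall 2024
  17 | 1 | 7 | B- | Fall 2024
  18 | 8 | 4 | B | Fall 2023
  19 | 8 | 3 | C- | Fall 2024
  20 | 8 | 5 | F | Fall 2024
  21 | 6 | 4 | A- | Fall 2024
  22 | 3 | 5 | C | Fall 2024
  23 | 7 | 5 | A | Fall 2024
SELECT DISTINCT major FROM students ORDER BY major

Execution result:
major
Biology
Chemistry
Engineering
Mathematics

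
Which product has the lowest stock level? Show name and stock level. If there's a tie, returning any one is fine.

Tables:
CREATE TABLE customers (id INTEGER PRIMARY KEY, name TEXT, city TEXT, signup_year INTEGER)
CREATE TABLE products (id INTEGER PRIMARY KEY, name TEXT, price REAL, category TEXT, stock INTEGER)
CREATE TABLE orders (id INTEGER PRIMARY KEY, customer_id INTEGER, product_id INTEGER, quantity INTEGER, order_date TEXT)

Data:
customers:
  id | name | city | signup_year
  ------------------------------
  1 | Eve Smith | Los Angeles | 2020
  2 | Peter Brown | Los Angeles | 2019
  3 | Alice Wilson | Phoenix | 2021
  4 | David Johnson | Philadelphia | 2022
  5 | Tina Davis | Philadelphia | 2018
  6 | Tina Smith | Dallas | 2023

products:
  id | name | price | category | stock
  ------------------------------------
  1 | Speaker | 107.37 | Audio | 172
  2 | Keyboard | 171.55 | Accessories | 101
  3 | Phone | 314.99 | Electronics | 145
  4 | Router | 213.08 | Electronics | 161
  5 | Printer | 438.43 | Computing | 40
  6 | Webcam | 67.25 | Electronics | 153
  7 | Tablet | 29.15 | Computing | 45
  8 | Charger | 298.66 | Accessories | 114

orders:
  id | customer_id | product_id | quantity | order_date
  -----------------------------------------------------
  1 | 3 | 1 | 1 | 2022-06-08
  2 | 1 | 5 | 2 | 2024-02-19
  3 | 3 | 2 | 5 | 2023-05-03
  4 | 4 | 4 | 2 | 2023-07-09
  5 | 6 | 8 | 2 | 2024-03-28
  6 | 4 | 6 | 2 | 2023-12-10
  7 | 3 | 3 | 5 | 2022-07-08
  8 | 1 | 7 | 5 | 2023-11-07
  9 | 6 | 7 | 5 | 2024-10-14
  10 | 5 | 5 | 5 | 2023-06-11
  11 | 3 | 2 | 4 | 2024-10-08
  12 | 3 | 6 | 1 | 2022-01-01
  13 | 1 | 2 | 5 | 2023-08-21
SELECT name, stock FROM products ORDER BY stock ASC LIMIT 1

Execution result:
name | stock
Printer | 40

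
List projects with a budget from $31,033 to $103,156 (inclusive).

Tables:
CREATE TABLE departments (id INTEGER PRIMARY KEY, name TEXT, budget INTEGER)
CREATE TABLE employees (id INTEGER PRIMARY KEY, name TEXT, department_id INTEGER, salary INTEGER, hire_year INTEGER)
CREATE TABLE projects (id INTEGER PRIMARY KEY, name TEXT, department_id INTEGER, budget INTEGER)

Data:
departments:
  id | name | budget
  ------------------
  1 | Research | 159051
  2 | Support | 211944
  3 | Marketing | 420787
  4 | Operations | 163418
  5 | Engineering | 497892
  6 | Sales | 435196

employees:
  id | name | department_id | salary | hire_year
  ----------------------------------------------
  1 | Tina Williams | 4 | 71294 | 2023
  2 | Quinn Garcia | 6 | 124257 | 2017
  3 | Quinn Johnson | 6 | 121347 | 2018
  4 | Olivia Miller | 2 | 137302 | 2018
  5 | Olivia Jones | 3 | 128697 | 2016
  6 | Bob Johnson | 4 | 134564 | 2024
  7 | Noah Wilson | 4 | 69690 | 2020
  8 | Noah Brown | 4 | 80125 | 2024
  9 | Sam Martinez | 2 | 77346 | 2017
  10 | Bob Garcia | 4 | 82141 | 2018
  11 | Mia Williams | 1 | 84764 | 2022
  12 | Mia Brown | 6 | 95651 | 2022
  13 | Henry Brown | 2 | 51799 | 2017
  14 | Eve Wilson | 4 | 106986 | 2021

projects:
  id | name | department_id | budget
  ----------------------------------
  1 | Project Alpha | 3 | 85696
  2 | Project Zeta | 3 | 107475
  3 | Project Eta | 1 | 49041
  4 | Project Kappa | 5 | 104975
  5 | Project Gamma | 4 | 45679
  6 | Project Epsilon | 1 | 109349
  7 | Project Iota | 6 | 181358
SELECT name, budget FROM projects WHERE budget BETWEEN 31033 AND 103156

Execution result:
name | budget
Project Alpha | 85696
Project Eta | 49041
Project Gamma | 45679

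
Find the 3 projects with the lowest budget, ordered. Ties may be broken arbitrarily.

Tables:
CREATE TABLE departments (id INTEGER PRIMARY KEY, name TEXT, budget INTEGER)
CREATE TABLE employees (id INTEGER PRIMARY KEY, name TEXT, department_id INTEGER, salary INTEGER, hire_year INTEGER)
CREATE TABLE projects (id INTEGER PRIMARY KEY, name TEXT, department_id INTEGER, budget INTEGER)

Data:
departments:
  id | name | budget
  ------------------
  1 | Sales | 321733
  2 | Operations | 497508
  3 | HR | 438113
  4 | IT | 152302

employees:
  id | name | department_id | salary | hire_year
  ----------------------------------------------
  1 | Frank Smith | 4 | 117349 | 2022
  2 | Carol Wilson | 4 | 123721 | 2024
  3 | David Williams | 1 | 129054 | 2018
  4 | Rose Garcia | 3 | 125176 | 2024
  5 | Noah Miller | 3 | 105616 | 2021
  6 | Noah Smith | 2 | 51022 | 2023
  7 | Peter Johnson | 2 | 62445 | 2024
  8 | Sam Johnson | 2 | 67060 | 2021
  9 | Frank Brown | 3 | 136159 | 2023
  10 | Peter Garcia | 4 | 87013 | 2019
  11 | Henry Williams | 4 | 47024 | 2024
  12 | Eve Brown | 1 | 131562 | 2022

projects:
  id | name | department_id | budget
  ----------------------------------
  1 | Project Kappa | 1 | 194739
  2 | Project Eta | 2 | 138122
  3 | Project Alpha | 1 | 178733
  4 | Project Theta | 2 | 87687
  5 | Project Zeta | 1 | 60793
SELECT name, budget FROM projects ORDER BY budget ASC LIMIT 3

Execution result:
name | budget
Project Zeta | 60793
Project Theta | 87687
Project Eta | 138122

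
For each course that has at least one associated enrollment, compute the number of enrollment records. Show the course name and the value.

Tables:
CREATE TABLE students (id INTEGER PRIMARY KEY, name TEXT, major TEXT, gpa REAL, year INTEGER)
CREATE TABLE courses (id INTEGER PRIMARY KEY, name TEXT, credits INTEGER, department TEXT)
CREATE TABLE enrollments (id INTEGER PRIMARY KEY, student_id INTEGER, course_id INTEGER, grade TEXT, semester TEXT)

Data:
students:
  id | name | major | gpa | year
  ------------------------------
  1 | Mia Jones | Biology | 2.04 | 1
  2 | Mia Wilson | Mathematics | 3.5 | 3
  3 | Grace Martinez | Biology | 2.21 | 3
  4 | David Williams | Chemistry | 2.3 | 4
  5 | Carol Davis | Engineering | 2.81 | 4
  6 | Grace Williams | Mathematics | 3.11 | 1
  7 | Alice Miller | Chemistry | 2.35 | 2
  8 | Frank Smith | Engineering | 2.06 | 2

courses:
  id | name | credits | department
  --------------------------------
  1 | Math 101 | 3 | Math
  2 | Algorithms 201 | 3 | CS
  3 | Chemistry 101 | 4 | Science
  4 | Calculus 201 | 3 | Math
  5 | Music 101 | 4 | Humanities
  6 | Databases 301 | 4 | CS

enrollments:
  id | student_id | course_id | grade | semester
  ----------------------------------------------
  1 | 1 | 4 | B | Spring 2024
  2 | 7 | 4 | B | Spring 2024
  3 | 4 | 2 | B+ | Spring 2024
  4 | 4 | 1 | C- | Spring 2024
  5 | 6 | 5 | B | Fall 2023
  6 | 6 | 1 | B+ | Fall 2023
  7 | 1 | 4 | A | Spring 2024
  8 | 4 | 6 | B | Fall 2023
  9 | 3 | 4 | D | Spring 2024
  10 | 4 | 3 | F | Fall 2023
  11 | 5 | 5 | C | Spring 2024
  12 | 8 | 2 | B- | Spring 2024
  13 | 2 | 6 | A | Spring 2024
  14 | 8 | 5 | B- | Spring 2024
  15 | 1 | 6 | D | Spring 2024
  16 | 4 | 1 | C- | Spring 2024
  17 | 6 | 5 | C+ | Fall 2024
SELECT p.name, COUNT(*) AS n FROM enrollments c JOIN courses p ON c.course_id = p.id GROUP BY p.id, p.name

Execution result:
name | n
Math 101 | 3
Algorithms 201 | 2
Chemistry 101 | 1
Calculus 201 | 4
Music 101 | 4
Databases 301 | 3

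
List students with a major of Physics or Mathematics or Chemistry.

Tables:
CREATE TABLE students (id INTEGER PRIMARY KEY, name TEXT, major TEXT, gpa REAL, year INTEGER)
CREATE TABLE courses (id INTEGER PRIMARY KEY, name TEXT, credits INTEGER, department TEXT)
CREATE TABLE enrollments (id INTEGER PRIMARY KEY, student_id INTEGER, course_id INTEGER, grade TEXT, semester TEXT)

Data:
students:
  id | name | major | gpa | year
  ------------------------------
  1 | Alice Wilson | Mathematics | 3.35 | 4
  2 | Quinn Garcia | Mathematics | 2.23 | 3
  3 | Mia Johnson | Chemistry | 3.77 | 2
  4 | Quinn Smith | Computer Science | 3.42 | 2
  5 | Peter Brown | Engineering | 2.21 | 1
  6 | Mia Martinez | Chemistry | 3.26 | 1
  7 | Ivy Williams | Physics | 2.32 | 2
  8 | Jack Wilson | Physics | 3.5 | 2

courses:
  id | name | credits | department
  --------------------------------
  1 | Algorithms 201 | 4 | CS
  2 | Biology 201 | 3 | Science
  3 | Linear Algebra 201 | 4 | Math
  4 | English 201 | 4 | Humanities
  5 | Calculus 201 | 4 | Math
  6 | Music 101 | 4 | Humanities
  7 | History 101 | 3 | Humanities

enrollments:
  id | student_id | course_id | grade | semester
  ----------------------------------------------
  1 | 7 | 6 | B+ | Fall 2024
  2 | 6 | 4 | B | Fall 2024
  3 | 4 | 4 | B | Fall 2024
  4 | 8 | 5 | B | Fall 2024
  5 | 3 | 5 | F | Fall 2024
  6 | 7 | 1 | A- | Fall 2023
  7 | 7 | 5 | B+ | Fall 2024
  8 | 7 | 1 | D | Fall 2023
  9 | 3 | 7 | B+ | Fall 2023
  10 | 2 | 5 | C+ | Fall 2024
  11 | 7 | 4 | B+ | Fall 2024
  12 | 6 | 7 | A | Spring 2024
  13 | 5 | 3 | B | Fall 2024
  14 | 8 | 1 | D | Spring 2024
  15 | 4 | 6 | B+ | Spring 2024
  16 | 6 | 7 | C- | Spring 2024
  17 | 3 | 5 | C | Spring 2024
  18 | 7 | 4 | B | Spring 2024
SELECT name, major FROM students WHERE major IN ('Physics', 'Mathematics', 'Chemistry')

Execution result:
name | major
Alice Wilson | Mathematics
Quinn Garcia | Mathematics
Mia Johnson | Chemistry
Mia Martinez | Chemistry
Ivy Williams | Physics
Jack Wilson | Physics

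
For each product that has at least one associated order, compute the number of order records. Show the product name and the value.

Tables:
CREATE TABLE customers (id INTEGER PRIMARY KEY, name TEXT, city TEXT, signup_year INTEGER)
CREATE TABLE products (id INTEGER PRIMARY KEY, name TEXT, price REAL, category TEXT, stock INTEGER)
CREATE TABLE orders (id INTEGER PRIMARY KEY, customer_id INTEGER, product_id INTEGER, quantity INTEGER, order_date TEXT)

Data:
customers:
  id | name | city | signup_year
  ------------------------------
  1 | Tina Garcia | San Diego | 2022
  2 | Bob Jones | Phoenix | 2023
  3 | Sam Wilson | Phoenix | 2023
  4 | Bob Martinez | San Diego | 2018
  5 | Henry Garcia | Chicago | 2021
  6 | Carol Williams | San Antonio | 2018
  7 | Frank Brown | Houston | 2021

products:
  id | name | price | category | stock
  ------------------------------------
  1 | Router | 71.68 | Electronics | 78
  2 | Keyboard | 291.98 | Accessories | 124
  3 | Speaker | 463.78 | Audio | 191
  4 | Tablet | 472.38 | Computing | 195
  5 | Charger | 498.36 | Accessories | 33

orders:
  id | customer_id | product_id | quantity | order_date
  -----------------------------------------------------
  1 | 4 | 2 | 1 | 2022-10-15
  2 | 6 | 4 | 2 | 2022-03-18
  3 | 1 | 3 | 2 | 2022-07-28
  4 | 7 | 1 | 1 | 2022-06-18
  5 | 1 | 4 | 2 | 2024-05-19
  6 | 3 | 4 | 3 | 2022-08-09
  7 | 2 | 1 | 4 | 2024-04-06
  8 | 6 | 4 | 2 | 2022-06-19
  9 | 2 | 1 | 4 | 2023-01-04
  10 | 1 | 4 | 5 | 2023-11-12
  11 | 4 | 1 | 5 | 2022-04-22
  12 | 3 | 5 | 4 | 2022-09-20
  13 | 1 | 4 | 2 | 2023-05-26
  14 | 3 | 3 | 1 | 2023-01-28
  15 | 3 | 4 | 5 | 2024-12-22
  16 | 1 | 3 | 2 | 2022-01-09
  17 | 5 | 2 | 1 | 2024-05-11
SELECT p.name, COUNT(*) AS n FROM orders c JOIN products p ON c.product_id = p.id GROUP BY p.id, p.name

Execution result:
name | n
Router | 4
Keyboard | 2
Speaker | 3
Tablet | 7
Charger | 1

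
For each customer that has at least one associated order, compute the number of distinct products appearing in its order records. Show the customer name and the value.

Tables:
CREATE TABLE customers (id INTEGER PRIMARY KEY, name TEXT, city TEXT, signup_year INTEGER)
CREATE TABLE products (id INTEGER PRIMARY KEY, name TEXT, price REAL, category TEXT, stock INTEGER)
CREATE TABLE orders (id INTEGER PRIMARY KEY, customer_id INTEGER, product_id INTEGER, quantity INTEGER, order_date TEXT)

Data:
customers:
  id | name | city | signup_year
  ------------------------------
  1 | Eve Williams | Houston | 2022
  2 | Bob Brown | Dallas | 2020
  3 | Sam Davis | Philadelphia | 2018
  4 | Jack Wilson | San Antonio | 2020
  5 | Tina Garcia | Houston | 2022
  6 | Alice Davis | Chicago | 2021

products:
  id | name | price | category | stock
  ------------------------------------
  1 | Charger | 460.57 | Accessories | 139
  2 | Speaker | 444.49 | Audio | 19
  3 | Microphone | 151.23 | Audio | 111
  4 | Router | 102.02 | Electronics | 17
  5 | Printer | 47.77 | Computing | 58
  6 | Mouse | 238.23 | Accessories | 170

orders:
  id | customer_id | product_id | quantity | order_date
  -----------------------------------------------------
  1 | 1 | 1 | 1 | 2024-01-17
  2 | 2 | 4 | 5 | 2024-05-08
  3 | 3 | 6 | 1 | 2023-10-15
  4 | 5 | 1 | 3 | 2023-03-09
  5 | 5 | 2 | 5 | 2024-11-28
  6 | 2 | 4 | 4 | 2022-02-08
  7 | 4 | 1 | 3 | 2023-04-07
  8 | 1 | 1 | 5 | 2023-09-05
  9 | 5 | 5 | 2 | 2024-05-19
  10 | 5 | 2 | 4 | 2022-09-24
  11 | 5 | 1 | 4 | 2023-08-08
SELECT p.name, COUNT(DISTINCT c.product_id) AS distinct_product_count FROM orders c JOIN customers p ON c.customer_id = p.id GROUP BY p.id, p.name

Execution result:
name | distinct_product_count
Eve Williams | 1
Bob Brown | 1
Sam Davis | 1
Jack Wilson | 1
Tina Garcia | 3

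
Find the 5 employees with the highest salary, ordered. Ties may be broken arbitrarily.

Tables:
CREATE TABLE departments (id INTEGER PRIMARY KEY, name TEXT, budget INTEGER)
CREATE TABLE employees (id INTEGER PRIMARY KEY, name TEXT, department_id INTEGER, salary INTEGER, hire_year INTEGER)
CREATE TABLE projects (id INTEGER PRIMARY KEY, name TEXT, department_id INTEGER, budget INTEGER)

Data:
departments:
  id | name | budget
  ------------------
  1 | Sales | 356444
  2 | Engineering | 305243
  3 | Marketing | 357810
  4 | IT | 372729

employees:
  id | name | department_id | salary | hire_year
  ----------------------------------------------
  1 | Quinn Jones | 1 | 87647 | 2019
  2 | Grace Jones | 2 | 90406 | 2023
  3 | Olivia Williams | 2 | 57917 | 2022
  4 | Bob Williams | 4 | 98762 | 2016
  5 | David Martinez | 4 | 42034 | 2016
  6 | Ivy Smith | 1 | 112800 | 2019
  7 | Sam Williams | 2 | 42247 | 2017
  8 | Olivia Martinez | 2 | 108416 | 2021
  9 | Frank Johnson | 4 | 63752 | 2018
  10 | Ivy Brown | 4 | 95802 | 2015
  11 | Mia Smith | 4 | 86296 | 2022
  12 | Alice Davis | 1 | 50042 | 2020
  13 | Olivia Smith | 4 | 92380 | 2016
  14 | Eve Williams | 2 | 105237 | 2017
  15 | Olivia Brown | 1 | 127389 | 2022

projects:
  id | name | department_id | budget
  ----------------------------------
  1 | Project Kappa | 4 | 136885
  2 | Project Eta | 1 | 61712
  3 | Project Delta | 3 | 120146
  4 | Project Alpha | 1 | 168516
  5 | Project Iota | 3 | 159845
SELECT name, salary FROM employees ORDER BY salary DESC LIMIT 5

Execution result:
name | salary
Olivia Brown | 127389
Ivy Smith | 112800
Olivia Martinez | 108416
Eve Williams | 105237
Bob Williams | 98762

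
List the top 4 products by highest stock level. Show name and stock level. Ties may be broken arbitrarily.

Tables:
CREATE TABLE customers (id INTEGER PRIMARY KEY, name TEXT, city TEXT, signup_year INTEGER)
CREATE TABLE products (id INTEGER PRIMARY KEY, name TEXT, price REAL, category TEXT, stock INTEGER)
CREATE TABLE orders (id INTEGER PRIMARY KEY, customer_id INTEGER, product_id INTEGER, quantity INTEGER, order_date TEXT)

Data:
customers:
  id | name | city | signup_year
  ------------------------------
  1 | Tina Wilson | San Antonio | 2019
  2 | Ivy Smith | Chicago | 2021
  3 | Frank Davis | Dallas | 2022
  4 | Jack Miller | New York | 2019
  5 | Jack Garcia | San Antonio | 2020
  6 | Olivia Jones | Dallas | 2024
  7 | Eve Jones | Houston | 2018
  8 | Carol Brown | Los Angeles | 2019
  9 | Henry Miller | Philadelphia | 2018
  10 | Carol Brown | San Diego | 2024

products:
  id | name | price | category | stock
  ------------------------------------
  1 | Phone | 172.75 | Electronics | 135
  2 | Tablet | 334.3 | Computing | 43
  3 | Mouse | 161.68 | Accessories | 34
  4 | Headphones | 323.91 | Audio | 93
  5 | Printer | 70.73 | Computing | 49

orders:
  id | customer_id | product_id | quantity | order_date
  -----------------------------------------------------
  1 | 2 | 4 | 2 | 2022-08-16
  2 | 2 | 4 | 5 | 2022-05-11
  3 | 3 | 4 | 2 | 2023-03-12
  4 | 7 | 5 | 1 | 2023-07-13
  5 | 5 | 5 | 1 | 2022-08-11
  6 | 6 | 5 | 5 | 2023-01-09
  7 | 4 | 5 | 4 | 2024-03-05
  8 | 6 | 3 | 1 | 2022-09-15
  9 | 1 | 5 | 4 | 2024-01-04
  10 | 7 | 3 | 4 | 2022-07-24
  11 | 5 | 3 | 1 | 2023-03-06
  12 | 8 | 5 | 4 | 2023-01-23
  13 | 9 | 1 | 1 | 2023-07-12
SELECT name, stock FROM products ORDER BY stock DESC LIMIT 4

Execution result:
name | stock
Phone | 135
Headphones | 93
Printer | 49
Tablet | 43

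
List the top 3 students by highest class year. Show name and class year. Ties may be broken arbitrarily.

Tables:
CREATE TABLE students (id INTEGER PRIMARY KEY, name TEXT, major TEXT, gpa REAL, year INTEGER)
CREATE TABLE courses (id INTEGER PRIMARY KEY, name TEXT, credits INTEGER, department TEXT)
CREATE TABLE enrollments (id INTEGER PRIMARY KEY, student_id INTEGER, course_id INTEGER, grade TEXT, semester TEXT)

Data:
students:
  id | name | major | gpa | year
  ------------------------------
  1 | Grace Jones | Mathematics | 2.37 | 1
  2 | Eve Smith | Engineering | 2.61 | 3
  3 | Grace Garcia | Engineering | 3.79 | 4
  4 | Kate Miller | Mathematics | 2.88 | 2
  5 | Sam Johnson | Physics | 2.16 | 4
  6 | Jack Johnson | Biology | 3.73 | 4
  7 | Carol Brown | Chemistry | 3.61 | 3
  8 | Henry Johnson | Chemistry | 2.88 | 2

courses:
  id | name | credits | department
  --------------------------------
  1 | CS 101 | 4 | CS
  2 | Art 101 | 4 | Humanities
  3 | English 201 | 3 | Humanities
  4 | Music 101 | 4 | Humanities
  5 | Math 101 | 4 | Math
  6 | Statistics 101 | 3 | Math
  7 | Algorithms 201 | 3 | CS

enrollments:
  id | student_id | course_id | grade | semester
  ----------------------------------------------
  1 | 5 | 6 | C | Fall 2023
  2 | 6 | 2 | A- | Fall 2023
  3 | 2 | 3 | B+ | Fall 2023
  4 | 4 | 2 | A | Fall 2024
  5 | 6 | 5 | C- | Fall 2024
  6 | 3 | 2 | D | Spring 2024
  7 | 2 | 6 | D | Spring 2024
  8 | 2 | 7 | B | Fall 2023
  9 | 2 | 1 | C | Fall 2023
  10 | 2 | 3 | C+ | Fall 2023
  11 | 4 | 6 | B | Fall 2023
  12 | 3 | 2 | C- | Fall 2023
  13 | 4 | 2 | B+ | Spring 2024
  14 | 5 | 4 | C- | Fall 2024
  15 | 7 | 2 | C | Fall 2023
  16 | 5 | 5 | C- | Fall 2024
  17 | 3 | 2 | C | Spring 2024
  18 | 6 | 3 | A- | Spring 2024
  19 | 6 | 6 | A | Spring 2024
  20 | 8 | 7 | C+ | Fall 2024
SELECT name, year FROM students ORDER BY year DESC LIMIT 3

Execution result:
name | year
Grace Garcia | 4
Sam Johnson | 4
Jack Johnson | 4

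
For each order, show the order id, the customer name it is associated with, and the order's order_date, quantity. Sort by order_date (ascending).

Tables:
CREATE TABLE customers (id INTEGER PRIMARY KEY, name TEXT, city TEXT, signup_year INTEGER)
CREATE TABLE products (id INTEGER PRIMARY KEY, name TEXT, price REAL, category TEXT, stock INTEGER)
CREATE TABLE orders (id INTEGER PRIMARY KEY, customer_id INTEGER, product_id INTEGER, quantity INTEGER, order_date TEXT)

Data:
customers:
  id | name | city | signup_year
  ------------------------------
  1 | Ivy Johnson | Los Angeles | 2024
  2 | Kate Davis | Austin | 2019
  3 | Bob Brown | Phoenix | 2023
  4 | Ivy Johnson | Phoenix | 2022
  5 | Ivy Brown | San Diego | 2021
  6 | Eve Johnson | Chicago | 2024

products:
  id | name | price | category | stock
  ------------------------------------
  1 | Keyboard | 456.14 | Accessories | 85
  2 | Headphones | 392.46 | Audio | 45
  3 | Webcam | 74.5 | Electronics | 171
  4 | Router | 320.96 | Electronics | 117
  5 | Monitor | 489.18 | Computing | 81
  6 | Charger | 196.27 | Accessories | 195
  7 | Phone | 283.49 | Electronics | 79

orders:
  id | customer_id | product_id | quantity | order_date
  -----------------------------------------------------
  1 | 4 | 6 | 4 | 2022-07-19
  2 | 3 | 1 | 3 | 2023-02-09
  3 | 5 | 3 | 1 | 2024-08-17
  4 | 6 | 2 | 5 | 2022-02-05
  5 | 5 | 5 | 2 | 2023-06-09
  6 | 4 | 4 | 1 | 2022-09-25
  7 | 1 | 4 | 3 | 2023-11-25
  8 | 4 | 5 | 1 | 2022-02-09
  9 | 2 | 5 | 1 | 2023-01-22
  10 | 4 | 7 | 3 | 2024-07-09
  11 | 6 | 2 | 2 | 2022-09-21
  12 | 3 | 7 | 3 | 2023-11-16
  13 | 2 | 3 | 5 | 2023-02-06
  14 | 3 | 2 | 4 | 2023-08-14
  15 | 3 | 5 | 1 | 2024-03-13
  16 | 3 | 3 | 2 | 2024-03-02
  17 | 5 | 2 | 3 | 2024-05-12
SELECT c.id, p.name AS customer, c.order_date, c.quantity FROM orders c JOIN customers p ON c.customer_id = p.id ORDER BY c.order_date ASC

Execution result:
id | customer | order_date | quantity
4 | Eve Johnson | 2022-02-05 | 5
8 | Ivy Johnson | 2022-02-09 | 1
1 | Ivy Johnson | 2022-07-19 | 4
11 | Eve Johnson | 2022-09-21 | 2
6 | Ivy Johnson | 2022-09-25 | 1
9 | Kate Davis | 2023-01-22 | 1
13 | Kate Davis | 2023-02-06 | 5
2 | Bob Brown | 2023-02-09 | 3
5 | Ivy Brown | 2023-06-09 | 2
14 | Bob Brown | 2023-08-14 | 4
12 | Bob Brown | 2023-11-16 | 3
7 | Ivy Johnson | 2023-11-25 | 3
16 | Bob Brown | 2024-03-02 | 2
15 | Bob Brown | 2024-03-13 | 1
17 | Ivy Brown | 2024-05-12 | 3
10 | Ivy Johnson | 2024-07-09 | 3
3 | Ivy Brown | 2024-08-17 | 1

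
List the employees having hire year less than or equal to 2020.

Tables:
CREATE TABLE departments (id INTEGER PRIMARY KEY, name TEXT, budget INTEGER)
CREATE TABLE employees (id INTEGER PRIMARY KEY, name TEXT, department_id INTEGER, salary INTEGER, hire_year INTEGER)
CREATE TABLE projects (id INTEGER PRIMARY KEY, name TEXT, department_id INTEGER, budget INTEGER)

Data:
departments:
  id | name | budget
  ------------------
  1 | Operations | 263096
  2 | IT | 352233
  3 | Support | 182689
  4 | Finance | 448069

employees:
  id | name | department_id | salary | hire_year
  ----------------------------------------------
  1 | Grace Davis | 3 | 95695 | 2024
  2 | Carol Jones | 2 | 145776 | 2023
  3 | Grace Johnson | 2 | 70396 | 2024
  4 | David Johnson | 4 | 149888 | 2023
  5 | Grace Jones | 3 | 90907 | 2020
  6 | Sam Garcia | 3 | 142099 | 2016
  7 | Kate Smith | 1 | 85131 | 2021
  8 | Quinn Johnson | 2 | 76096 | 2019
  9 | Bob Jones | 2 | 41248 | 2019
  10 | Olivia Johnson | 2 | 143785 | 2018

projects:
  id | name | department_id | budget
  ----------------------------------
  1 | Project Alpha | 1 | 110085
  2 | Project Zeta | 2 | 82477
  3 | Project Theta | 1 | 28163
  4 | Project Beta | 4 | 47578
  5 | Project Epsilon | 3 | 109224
SELECT name, hire_year FROM employees WHERE hire_year <= 2020

Execution result:
name | hire_year
Grace Jones | 2020
Sam Garcia | 2016
Quinn Johnson | 2019
Bob Jones | 2019
Olivia Johnson | 2018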